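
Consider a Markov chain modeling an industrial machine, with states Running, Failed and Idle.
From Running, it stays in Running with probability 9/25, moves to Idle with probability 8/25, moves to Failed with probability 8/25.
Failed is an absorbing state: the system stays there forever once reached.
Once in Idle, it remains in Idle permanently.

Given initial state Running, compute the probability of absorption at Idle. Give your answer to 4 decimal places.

0.5000

Let h(s) be the probability of absorption at Idle starting from transient state s. Then h(Idle) = 1 and h(Failed) = 0. By first-step analysis:
h(Running) = 0.36·h(Running) + 0.32·0 + 0.32·1
Solving: h(Running) = 0.5000.
Starting from Running, the probability is 0.5000.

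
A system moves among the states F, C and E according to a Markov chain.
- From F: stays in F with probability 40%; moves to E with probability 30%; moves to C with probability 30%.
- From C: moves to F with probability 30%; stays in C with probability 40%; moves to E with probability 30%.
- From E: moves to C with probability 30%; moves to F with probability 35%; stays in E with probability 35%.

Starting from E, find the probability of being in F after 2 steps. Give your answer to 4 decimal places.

0.3525

Sum over the intermediate state after 1 step:
P = P(E→F)·P(F→F) + P(E→C)·P(C→F) + P(E→E)·P(E→F)
  = 0.35×0.4 + 0.3×0.3 + 0.35×0.35
  = 0.1400 + 0.0900 + 0.1225 = 0.3525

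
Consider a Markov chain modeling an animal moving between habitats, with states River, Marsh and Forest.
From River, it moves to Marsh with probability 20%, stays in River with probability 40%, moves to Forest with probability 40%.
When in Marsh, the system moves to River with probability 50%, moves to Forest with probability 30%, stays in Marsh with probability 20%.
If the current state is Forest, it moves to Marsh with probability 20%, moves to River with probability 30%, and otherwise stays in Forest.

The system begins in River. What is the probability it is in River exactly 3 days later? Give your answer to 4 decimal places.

Propagate the distribution vector 3 days from River.
After 0 days: (1.0000, 0.0000, 0.0000)
After 1 day: (0.4000, 0.2000, 0.4000)
After 2 days: (0.3800, 0.2000, 0.4200)
After 3 days: (0.3780, 0.2000, 0.4220)
P(in River after 3 days) = 0.3780

0.3780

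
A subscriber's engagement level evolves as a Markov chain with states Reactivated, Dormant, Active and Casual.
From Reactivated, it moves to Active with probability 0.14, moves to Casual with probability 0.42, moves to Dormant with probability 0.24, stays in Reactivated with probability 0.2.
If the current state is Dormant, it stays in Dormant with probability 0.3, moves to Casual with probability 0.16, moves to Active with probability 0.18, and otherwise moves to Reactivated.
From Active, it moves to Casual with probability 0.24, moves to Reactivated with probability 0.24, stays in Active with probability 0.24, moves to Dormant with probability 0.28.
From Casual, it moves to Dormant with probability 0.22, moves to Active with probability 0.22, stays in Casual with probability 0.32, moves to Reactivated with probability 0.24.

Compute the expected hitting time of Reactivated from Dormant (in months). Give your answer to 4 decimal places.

3.2175

Let t(s) be the expected number of months to first reach Reactivated from state s, with t(Reactivated) = 0. Conditioning on the first month:
t(Dormant) = 1 + 0.3·t(Dormant) + 0.18·t(Active) + 0.16·t(Casual)
t(Active) = 1 + 0.28·t(Dormant) + 0.24·t(Active) + 0.24·t(Casual)
t(Casual) = 1 + 0.22·t(Dormant) + 0.22·t(Active) + 0.32·t(Casual)
Solving: t(Dormant) = 3.2175, t(Active) = 3.6692, t(Casual) = 3.6986.
Expected months from Dormant to Reactivated: 3.2175.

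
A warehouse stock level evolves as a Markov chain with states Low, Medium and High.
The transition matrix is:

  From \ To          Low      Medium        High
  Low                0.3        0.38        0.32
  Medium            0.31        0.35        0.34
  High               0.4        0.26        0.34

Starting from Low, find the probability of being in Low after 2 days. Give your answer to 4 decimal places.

0.3358

Sum over the intermediate state after 1 day:
P = P(Low→Low)·P(Low→Low) + P(Low→Medium)·P(Medium→Low) + P(Low→High)·P(High→Low)
  = 0.3×0.3 + 0.38×0.31 + 0.32×0.4
  = 0.0900 + 0.1178 + 0.1280 = 0.3358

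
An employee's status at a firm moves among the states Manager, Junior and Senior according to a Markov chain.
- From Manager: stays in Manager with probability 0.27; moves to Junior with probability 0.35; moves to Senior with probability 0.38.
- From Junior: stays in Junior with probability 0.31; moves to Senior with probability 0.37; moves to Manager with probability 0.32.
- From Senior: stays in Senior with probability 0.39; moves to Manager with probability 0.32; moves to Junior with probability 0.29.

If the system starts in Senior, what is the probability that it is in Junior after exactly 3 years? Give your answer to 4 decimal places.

0.3145

Propagate the distribution vector 3 years from Senior.
After 0 years: (0.0000, 0.0000, 1.0000)
After 1 year: (0.3200, 0.2900, 0.3900)
After 2 years: (0.3040, 0.3150, 0.3810)
After 3 years: (0.3048, 0.3145, 0.3807)
P(in Junior after 3 years) = 0.3145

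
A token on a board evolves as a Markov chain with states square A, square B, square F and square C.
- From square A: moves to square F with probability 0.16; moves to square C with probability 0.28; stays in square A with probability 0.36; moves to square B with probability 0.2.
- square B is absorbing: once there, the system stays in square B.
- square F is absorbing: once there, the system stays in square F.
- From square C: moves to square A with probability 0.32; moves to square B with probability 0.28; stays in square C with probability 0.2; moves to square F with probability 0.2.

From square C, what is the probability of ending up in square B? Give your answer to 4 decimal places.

0.5758

Let h(s) be the probability of absorption at square B starting from transient state s. Then h(square B) = 1 and h(square F) = 0. By first-step analysis:
h(square A) = 0.36·h(square A) + 0.2·1 + 0.16·0 + 0.28·h(square C)
h(square C) = 0.32·h(square A) + 0.28·1 + 0.2·0 + 0.2·h(square C)
Solving: h(square A) = 0.5644, h(square C) = 0.5758.
Starting from square C, the probability is 0.5758.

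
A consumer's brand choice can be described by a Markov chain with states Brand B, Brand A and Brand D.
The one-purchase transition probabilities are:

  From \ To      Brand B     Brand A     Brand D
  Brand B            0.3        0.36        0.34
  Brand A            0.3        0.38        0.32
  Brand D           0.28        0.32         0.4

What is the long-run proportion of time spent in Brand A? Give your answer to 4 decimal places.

Let the stationary distribution be π with π = πP and π_1 + π_2 + π_3 = 1.
π_1 = 0.3·π_1 + 0.3·π_2 + 0.28·π_3
π_2 = 0.36·π_1 + 0.38·π_2 + 0.32·π_3
Solving with the normalization constraint gives π = (0.2929, 0.3529, 0.3542).
So the stationary probability of Brand A is 0.3529.

0.3529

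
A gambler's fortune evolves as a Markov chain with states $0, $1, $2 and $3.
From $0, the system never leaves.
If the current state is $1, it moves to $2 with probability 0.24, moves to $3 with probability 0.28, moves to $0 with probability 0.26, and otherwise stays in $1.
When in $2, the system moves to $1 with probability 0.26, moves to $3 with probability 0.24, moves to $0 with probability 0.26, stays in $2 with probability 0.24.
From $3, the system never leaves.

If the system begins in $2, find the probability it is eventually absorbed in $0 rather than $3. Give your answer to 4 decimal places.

0.5098

Let h(s) be the probability of absorption at $0 starting from transient state s. Then h($0) = 1 and h($3) = 0. By first-step analysis:
h($1) = 0.26·1 + 0.22·h($1) + 0.24·h($2) + 0.28·0
h($2) = 0.26·1 + 0.26·h($1) + 0.24·h($2) + 0.24·0
Solving: h($1) = 0.4902, h($2) = 0.5098.
Starting from $2, the probability is 0.5098.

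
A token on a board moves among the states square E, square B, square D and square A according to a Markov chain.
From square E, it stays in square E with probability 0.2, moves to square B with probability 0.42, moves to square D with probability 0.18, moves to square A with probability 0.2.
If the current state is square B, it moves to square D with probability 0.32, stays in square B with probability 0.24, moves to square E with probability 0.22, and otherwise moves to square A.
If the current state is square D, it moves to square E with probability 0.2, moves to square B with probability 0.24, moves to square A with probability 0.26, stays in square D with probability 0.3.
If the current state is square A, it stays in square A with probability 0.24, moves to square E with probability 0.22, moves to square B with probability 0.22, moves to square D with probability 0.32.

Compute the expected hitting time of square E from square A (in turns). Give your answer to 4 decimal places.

4.6789

Let t(s) be the expected number of turns to first reach square E from state s, with t(square E) = 0. Conditioning on the first turn:
t(square B) = 1 + 0.24·t(square B) + 0.32·t(square D) + 0.22·t(square A)
t(square D) = 1 + 0.24·t(square B) + 0.3·t(square D) + 0.26·t(square A)
t(square A) = 1 + 0.22·t(square B) + 0.32·t(square D) + 0.24·t(square A)
Solving: t(square B) = 4.6789, t(square D) = 4.7706, t(square A) = 4.6789.
Expected turns from square A to square E: 4.6789.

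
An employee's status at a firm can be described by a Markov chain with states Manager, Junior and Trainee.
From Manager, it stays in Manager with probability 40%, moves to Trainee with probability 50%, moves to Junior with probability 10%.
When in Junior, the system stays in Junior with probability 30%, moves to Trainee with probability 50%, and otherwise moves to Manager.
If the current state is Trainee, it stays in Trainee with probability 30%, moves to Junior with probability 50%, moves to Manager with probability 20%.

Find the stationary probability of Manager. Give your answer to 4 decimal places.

0.2500

Let the stationary distribution be π with π = πP and π_1 + π_2 + π_3 = 1.
π_1 = 0.4·π_1 + 0.2·π_2 + 0.2·π_3
π_2 = 0.1·π_1 + 0.3·π_2 + 0.5·π_3
Solving with the normalization constraint gives π = (0.2500, 0.3333, 0.4167).
So the stationary probability of Manager is 0.2500.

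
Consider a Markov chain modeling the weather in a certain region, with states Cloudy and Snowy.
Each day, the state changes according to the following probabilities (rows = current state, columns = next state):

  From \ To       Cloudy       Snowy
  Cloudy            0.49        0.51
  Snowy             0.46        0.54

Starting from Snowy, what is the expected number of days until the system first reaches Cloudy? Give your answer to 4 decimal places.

2.1739

Let t(s) be the expected number of days to first reach Cloudy from state s, with t(Cloudy) = 0. Conditioning on the first day:
t(Snowy) = 1 + 0.54·t(Snowy)
Solving: t(Snowy) = 2.1739.
Expected days from Snowy to Cloudy: 2.1739.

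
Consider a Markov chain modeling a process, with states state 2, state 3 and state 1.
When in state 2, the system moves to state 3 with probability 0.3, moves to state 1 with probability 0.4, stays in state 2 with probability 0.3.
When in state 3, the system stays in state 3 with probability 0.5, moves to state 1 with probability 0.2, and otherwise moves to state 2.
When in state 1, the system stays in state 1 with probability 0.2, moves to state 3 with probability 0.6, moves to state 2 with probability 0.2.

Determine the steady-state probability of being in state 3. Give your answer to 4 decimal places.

Let the stationary distribution be π with π = πP and π_1 + π_2 + π_3 = 1.
π_1 = 0.3·π_1 + 0.3·π_2 + 0.2·π_3
π_2 = 0.3·π_1 + 0.5·π_2 + 0.6·π_3
Solving with the normalization constraint gives π = (0.2745, 0.4706, 0.2549).
So the stationary probability of state 3 is 0.4706.

0.4706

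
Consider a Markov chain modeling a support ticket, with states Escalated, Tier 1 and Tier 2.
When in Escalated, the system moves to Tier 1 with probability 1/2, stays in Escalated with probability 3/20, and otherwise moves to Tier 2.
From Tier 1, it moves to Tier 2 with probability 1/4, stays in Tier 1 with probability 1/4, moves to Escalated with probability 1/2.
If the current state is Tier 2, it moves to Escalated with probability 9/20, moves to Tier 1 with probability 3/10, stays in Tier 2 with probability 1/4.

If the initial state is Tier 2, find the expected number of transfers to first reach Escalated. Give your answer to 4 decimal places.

2.1538

Let t(s) be the expected number of transfers to first reach Escalated from state s, with t(Escalated) = 0. Conditioning on the first transfer:
t(Tier 1) = 1 + 0.25·t(Tier 1) + 0.25·t(Tier 2)
t(Tier 2) = 1 + 0.3·t(Tier 1) + 0.25·t(Tier 2)
Solving: t(Tier 1) = 2.0513, t(Tier 2) = 2.1538.
Expected transfers from Tier 2 to Escalated: 2.1538.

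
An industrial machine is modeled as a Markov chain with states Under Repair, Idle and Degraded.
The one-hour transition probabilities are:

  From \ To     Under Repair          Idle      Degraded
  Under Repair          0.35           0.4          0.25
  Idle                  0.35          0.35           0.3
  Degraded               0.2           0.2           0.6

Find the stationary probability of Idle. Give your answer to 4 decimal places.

0.3032

Let the stationary distribution be π with π = πP and π_1 + π_2 + π_3 = 1.
π_1 = 0.35·π_1 + 0.35·π_2 + 0.2·π_3
π_2 = 0.4·π_1 + 0.35·π_2 + 0.2·π_3
Solving with the normalization constraint gives π = (0.2888, 0.3032, 0.4079).
So the stationary probability of Idle is 0.3032.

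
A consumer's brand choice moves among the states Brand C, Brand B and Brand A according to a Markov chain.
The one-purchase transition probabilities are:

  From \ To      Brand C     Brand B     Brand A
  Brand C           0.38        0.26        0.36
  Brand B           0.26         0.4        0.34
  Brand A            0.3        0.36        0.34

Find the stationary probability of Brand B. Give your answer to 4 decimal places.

0.3426

Let the stationary distribution be π with π = πP and π_1 + π_2 + π_3 = 1.
π_1 = 0.38·π_1 + 0.26·π_2 + 0.3·π_3
π_2 = 0.26·π_1 + 0.4·π_2 + 0.36·π_3
Solving with the normalization constraint gives π = (0.3112, 0.3426, 0.3462).
So the stationary probability of Brand B is 0.3426.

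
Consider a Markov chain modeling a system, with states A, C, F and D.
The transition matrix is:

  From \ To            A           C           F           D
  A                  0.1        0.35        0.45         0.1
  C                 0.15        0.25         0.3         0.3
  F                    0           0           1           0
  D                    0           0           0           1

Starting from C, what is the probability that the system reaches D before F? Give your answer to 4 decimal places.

0.4578

Let h(s) be the probability of absorption at D starting from transient state s. Then h(D) = 1 and h(F) = 0. By first-step analysis:
h(A) = 0.1·h(A) + 0.35·h(C) + 0.45·0 + 0.1·1
h(C) = 0.15·h(A) + 0.25·h(C) + 0.3·0 + 0.3·1
Solving: h(A) = 0.2892, h(C) = 0.4578.
Starting from C, the probability is 0.4578.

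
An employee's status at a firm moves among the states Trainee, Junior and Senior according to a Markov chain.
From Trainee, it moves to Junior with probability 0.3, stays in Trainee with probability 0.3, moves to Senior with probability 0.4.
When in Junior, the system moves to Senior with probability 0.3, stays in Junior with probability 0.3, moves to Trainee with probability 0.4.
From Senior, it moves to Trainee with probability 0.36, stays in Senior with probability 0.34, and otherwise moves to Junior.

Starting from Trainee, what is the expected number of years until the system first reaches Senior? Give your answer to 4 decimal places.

Let t(s) be the expected number of years to first reach Senior from state s, with t(Senior) = 0. Conditioning on the first year:
t(Trainee) = 1 + 0.3·t(Trainee) + 0.3·t(Junior)
t(Junior) = 1 + 0.4·t(Trainee) + 0.3·t(Junior)
Solving: t(Trainee) = 2.7027, t(Junior) = 2.9730.
Expected years from Trainee to Senior: 2.7027.

2.7027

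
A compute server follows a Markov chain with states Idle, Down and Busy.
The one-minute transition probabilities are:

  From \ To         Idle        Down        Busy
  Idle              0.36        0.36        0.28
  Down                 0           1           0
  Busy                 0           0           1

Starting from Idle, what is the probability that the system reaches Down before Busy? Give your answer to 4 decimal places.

Let h(s) be the probability of absorption at Down starting from transient state s. Then h(Down) = 1 and h(Busy) = 0. By first-step analysis:
h(Idle) = 0.36·h(Idle) + 0.36·1 + 0.28·0
Solving: h(Idle) = 0.5625.
Starting from Idle, the probability is 0.5625.

0.5625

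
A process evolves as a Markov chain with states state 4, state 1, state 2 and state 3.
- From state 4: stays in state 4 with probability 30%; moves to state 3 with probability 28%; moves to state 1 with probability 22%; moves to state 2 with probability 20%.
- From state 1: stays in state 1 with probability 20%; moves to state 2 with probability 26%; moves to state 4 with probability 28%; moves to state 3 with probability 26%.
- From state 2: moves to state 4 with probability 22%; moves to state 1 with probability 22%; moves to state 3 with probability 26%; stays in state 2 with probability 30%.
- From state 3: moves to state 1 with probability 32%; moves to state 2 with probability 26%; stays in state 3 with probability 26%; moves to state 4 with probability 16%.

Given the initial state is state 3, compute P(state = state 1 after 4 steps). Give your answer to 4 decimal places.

0.2416

Propagate the distribution vector 4 steps from state 3.
After 0 steps: (0.0000, 0.0000, 0.0000, 1.0000)
After 1 step: (0.1600, 0.3200, 0.2600, 0.2600)
After 2 steps: (0.2364, 0.2396, 0.2608, 0.2632)
After 3 steps: (0.2375, 0.2415, 0.2562, 0.2647)
After 4 steps: (0.2376, 0.2416, 0.2560, 0.2647)
P(in state 1 after 4 steps) = 0.2416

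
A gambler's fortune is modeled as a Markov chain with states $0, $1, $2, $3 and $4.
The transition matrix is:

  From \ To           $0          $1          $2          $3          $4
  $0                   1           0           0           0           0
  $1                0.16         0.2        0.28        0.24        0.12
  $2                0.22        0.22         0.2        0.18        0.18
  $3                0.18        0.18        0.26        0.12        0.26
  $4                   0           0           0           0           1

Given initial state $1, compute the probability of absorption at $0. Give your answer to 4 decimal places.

0.5232

Let h(s) be the probability of absorption at $0 starting from transient state s. Then h($0) = 1 and h($4) = 0. By first-step analysis:
h($1) = 0.16·1 + 0.2·h($1) + 0.28·h($2) + 0.24·h($3) + 0.12·0
h($2) = 0.22·1 + 0.22·h($1) + 0.2·h($2) + 0.18·h($3) + 0.18·0
h($3) = 0.18·1 + 0.18·h($1) + 0.26·h($2) + 0.12·h($3) + 0.26·0
Solving: h($1) = 0.5232, h($2) = 0.5238, h($3) = 0.4663.
Starting from $1, the probability is 0.5232.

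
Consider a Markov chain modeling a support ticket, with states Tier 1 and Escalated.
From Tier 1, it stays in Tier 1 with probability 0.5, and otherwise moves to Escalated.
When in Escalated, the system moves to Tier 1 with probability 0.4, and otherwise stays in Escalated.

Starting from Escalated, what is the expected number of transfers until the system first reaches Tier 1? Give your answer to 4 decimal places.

2.5000

Let t(s) be the expected number of transfers to first reach Tier 1 from state s, with t(Tier 1) = 0. Conditioning on the first transfer:
t(Escalated) = 1 + 0.6·t(Escalated)
Solving: t(Escalated) = 2.5000.
Expected transfers from Escalated to Tier 1: 2.5000.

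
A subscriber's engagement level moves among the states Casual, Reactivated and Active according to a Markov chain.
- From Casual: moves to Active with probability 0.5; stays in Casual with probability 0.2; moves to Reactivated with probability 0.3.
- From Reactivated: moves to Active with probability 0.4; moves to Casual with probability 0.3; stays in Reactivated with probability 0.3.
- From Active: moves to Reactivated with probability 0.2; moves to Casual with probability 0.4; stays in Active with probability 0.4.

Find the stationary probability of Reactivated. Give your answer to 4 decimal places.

Let the stationary distribution be π with π = πP and π_1 + π_2 + π_3 = 1.
π_1 = 0.2·π_1 + 0.3·π_2 + 0.4·π_3
π_2 = 0.3·π_1 + 0.3·π_2 + 0.2·π_3
Solving with the normalization constraint gives π = (0.3119, 0.2569, 0.4312).
So the stationary probability of Reactivated is 0.2569.

0.2569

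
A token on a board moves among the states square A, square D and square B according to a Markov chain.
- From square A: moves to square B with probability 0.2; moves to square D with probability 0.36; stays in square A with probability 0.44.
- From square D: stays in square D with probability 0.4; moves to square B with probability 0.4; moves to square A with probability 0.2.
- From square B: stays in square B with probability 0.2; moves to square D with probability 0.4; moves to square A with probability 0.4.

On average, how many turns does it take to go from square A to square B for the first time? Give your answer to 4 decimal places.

3.6364

Let t(s) be the expected number of turns to first reach square B from state s, with t(square B) = 0. Conditioning on the first turn:
t(square A) = 1 + 0.44·t(square A) + 0.36·t(square D)
t(square D) = 1 + 0.2·t(square A) + 0.4·t(square D)
Solving: t(square A) = 3.6364, t(square D) = 2.8788.
Expected turns from square A to square B: 3.6364.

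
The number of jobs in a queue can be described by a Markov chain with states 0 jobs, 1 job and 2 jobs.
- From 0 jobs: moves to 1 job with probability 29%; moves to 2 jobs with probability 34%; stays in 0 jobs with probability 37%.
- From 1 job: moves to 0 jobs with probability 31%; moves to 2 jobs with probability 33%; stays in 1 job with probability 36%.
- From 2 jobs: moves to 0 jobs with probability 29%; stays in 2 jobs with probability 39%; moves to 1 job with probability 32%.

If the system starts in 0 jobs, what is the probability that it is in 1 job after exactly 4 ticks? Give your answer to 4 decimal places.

Propagate the distribution vector 4 ticks from 0 jobs.
After 0 ticks: (1.0000, 0.0000, 0.0000)
After 1 tick: (0.3700, 0.2900, 0.3400)
After 2 ticks: (0.3254, 0.3205, 0.3541)
After 3 ticks: (0.3224, 0.3231, 0.3545)
After 4 ticks: (0.3223, 0.3232, 0.3545)
P(in 1 job after 4 ticks) = 0.3232

0.3232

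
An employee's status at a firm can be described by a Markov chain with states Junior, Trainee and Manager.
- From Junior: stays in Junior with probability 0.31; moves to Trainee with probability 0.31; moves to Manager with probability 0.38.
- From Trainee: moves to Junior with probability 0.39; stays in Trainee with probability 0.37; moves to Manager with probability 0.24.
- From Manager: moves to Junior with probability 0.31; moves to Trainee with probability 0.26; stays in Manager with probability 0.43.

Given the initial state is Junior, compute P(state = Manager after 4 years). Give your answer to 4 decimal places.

Propagate the distribution vector 4 years from Junior.
After 0 years: (1.0000, 0.0000, 0.0000)
After 1 year: (0.3100, 0.3100, 0.3800)
After 2 years: (0.3348, 0.3096, 0.3556)
After 3 years: (0.3348, 0.3108, 0.3544)
After 4 years: (0.3349, 0.3109, 0.3542)
P(in Manager after 4 years) = 0.3542

0.3542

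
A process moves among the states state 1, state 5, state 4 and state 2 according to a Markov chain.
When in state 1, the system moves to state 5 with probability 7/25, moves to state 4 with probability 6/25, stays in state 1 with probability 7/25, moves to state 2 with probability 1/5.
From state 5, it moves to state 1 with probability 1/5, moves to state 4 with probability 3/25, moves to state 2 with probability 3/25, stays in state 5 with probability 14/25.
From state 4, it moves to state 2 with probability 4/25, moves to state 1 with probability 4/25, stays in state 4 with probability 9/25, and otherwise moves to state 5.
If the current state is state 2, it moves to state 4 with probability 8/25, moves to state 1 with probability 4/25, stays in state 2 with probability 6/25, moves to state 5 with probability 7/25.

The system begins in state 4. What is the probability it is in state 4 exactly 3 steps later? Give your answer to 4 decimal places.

0.2381

Propagate the distribution vector 3 steps from state 4.
After 0 steps: (0.0000, 0.0000, 1.0000, 0.0000)
After 1 step: (0.1600, 0.3200, 0.3600, 0.1600)
After 2 steps: (0.1920, 0.3840, 0.2576, 0.1664)
After 3 steps: (0.1984, 0.3978, 0.2381, 0.1656)
P(in state 4 after 3 steps) = 0.2381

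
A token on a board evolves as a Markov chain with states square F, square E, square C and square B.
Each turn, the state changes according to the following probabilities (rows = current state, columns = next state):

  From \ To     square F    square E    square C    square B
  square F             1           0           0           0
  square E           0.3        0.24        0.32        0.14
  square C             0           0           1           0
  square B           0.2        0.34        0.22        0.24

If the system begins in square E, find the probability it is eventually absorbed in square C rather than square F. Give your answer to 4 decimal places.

Let h(s) be the probability of absorption at square C starting from transient state s. Then h(square C) = 1 and h(square F) = 0. By first-step analysis:
h(square E) = 0.3·0 + 0.24·h(square E) + 0.32·1 + 0.14·h(square B)
h(square B) = 0.2·0 + 0.34·h(square E) + 0.22·1 + 0.24·h(square B)
Solving: h(square E) = 0.5170, h(square B) = 0.5208.
Starting from square E, the probability is 0.5170.

0.5170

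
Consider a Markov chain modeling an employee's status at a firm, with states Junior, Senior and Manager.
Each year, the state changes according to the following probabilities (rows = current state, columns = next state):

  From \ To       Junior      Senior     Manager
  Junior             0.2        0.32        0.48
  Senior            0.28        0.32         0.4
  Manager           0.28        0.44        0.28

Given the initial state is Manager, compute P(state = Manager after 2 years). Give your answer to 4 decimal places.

Sum over the intermediate state after 1 year:
P = P(Manager→Junior)·P(Junior→Manager) + P(Manager→Senior)·P(Senior→Manager) + P(Manager→Manager)·P(Manager→Manager)
  = 0.28×0.48 + 0.44×0.4 + 0.28×0.28
  = 0.1344 + 0.1760 + 0.0784 = 0.3888

0.3888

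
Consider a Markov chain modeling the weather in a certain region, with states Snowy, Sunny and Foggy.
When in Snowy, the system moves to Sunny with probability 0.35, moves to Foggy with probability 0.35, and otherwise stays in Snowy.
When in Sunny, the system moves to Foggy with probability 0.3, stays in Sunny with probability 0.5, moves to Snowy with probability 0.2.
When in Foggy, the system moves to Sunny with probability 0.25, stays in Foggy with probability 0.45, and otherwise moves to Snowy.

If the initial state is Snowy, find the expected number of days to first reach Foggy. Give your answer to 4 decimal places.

3.0357

Let t(s) be the expected number of days to first reach Foggy from state s, with t(Foggy) = 0. Conditioning on the first day:
t(Snowy) = 1 + 0.3·t(Snowy) + 0.35·t(Sunny)
t(Sunny) = 1 + 0.2·t(Snowy) + 0.5·t(Sunny)
Solving: t(Snowy) = 3.0357, t(Sunny) = 3.2143.
Expected days from Snowy to Foggy: 3.0357.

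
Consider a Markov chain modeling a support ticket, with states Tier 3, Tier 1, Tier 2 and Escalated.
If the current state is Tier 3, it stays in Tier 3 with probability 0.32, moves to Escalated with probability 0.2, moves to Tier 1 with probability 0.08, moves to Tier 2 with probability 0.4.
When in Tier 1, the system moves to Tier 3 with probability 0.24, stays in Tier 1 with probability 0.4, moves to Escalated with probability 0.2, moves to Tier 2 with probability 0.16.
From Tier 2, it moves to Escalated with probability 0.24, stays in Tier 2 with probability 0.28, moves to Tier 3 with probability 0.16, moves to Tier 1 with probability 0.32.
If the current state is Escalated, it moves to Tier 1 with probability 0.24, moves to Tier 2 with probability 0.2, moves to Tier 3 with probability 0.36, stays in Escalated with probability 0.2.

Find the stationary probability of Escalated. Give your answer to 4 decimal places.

Let the stationary distribution be π with π = πP and π_1 + π_2 + π_3 + π_4 = 1.
π_1 = 0.32·π_1 + 0.24·π_2 + 0.16·π_3 + 0.36·π_4
π_2 = 0.08·π_1 + 0.4·π_2 + 0.32·π_3 + 0.24·π_4
π_3 = 0.4·π_1 + 0.16·π_2 + 0.28·π_3 + 0.2·π_4
Solving with the normalization constraint gives π = (0.2654, 0.2603, 0.2638, 0.2106).
So the stationary probability of Escalated is 0.2106.

0.2106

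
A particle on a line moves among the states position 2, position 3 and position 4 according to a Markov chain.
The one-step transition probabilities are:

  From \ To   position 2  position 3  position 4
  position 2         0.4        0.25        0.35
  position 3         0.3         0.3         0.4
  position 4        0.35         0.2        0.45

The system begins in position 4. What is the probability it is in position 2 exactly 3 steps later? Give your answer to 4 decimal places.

Propagate the distribution vector 3 steps from position 4.
After 0 steps: (0.0000, 0.0000, 1.0000)
After 1 step: (0.3500, 0.2000, 0.4500)
After 2 steps: (0.3575, 0.2375, 0.4050)
After 3 steps: (0.3560, 0.2416, 0.4024)
P(in position 2 after 3 steps) = 0.3560

0.3560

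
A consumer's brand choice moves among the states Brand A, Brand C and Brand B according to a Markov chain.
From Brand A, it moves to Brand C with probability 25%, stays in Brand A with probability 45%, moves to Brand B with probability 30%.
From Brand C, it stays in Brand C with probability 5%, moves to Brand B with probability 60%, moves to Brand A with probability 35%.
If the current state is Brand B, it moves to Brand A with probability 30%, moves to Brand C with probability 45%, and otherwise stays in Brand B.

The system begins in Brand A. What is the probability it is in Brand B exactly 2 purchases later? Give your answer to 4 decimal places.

Sum over the intermediate state after 1 purchase:
P = P(Brand A→Brand A)·P(Brand A→Brand B) + P(Brand A→Brand C)·P(Brand C→Brand B) + P(Brand A→Brand B)·P(Brand B→Brand B)
  = 0.45×0.3 + 0.25×0.6 + 0.3×0.25
  = 0.1350 + 0.1500 + 0.0750 = 0.3600

0.3600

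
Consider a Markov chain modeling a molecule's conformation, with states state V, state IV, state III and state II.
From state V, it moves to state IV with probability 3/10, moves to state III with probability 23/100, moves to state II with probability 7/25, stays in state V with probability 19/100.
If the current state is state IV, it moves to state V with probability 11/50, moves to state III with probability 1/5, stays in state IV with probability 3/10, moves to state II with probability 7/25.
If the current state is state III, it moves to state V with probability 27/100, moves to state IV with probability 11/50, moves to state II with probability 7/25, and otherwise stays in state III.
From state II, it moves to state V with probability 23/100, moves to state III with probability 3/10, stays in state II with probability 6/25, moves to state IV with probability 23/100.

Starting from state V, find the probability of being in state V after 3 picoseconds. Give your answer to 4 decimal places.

0.2279

Propagate the distribution vector 3 picoseconds from state V.
After 0 picoseconds: (1.0000, 0.0000, 0.0000, 0.0000)
After 1 picosecond: (0.1900, 0.3000, 0.2300, 0.2800)
After 2 picoseconds: (0.2286, 0.2620, 0.2406, 0.2688)
After 3 picoseconds: (0.2279, 0.2619, 0.2410, 0.2692)
P(in state V after 3 picoseconds) = 0.2279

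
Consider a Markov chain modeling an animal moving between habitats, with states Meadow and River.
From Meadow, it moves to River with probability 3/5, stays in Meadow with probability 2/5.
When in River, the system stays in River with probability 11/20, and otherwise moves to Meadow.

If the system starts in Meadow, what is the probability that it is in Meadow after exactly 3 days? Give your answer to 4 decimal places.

Propagate the distribution vector 3 days from Meadow.
After 0 days: (1.0000, 0.0000)
After 1 day: (0.4000, 0.6000)
After 2 days: (0.4300, 0.5700)
After 3 days: (0.4285, 0.5715)
P(in Meadow after 3 days) = 0.4285

0.4285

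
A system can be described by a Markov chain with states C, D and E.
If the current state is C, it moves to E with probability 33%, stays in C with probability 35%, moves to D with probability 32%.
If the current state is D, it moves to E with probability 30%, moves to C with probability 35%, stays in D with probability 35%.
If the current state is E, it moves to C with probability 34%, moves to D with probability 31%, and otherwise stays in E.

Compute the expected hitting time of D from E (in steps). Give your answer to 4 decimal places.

3.1905

Let t(s) be the expected number of steps to first reach D from state s, with t(D) = 0. Conditioning on the first step:
t(C) = 1 + 0.35·t(C) + 0.33·t(E)
t(E) = 1 + 0.34·t(C) + 0.35·t(E)
Solving: t(C) = 3.1582, t(E) = 3.1905.
Expected steps from E to D: 3.1905.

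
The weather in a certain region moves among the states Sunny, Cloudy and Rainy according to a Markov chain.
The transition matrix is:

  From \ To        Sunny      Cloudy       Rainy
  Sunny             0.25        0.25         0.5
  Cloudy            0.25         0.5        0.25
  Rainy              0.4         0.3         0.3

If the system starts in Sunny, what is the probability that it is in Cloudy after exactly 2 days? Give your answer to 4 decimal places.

0.3375

Sum over the intermediate state after 1 day:
P = P(Sunny→Sunny)·P(Sunny→Cloudy) + P(Sunny→Cloudy)·P(Cloudy→Cloudy) + P(Sunny→Rainy)·P(Rainy→Cloudy)
  = 0.25×0.25 + 0.25×0.5 + 0.5×0.3
  = 0.0625 + 0.1250 + 0.1500 = 0.3375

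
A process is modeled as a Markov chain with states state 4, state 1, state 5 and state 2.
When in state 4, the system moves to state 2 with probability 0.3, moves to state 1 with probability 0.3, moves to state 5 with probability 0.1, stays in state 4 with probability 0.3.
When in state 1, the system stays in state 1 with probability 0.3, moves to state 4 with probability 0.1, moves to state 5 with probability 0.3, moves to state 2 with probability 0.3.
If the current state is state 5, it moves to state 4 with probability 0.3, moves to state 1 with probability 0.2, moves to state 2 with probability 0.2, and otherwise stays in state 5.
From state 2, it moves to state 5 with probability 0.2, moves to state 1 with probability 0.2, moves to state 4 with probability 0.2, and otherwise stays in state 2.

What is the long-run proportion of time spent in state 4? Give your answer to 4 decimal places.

0.2198

Let the stationary distribution be π with π = πP and π_1 + π_2 + π_3 + π_4 = 1.
π_1 = 0.3·π_1 + 0.1·π_2 + 0.3·π_3 + 0.2·π_4
π_2 = 0.3·π_1 + 0.3·π_2 + 0.2·π_3 + 0.2·π_4
π_3 = 0.1·π_1 + 0.3·π_2 + 0.3·π_3 + 0.2·π_4
Solving with the normalization constraint gives π = (0.2198, 0.2466, 0.2252, 0.3083).
So the stationary probability of state 4 is 0.2198.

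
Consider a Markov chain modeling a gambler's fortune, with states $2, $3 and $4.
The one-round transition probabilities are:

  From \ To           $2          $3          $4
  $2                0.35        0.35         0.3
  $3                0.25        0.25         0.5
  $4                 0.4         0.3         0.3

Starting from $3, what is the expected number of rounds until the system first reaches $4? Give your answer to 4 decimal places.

2.2500

Let t(s) be the expected number of rounds to first reach $4 from state s, with t($4) = 0. Conditioning on the first round:
t($2) = 1 + 0.35·t($2) + 0.35·t($3)
t($3) = 1 + 0.25·t($2) + 0.25·t($3)
Solving: t($2) = 2.7500, t($3) = 2.2500.
Expected rounds from $3 to $4: 2.2500.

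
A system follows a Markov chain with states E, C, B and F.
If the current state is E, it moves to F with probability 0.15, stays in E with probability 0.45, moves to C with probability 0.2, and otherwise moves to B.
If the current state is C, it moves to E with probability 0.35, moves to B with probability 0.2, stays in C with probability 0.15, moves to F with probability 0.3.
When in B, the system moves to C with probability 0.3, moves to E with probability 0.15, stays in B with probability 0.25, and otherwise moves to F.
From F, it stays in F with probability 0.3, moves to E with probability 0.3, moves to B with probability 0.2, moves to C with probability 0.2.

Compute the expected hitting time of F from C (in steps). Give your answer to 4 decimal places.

Let t(s) be the expected number of steps to first reach F from state s, with t(F) = 0. Conditioning on the first step:
t(E) = 1 + 0.45·t(E) + 0.2·t(C) + 0.2·t(B)
t(C) = 1 + 0.35·t(E) + 0.15·t(C) + 0.2·t(B)
t(B) = 1 + 0.15·t(E) + 0.3·t(C) + 0.25·t(B)
Solving: t(E) = 4.6914, t(C) = 4.0212, t(B) = 3.8801.
Expected steps from C to F: 4.0212.

4.0212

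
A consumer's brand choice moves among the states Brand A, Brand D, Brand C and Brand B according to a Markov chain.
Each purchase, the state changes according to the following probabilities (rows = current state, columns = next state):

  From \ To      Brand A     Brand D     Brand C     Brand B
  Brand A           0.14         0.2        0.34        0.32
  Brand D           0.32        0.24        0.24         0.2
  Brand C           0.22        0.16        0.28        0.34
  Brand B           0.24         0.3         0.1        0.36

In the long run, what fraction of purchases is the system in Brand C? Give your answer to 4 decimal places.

Let the stationary distribution be π with π = πP and π_1 + π_2 + π_3 + π_4 = 1.
π_1 = 0.14·π_1 + 0.32·π_2 + 0.22·π_3 + 0.24·π_4
π_2 = 0.2·π_1 + 0.24·π_2 + 0.16·π_3 + 0.3·π_4
π_3 = 0.34·π_1 + 0.24·π_2 + 0.28·π_3 + 0.1·π_4
Solving with the normalization constraint gives π = (0.2308, 0.2310, 0.2289, 0.3092).
So the stationary probability of Brand C is 0.2289.

0.2289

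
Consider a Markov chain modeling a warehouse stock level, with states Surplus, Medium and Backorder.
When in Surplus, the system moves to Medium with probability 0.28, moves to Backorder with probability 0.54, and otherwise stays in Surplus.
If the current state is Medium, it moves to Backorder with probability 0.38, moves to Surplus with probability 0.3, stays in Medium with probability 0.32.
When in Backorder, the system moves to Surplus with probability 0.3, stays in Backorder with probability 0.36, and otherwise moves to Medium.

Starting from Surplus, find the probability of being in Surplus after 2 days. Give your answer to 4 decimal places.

Sum over the intermediate state after 1 day:
P = P(Surplus→Surplus)·P(Surplus→Surplus) + P(Surplus→Medium)·P(Medium→Surplus) + P(Surplus→Backorder)·P(Backorder→Surplus)
  = 0.18×0.18 + 0.28×0.3 + 0.54×0.3
  = 0.0324 + 0.0840 + 0.1620 = 0.2784

0.2784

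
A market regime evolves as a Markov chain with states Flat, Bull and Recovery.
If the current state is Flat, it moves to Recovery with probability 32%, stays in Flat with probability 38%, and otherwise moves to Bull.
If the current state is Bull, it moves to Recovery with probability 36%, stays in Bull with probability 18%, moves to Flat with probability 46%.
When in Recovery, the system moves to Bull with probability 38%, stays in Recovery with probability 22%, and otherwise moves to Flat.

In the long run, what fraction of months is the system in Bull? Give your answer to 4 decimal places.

Let the stationary distribution be π with π = πP and π_1 + π_2 + π_3 = 1.
π_1 = 0.38·π_1 + 0.46·π_2 + 0.4·π_3
π_2 = 0.3·π_1 + 0.18·π_2 + 0.38·π_3
Solving with the normalization constraint gives π = (0.4092, 0.2894, 0.3014).
So the stationary probability of Bull is 0.2894.

0.2894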